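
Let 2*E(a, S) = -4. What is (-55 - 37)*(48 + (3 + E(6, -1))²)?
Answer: -4508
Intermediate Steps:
E(a, S) = -2 (E(a, S) = (½)*(-4) = -2)
(-55 - 37)*(48 + (3 + E(6, -1))²) = (-55 - 37)*(48 + (3 - 2)²) = -92*(48 + 1²) = -92*(48 + 1) = -92*49 = -4508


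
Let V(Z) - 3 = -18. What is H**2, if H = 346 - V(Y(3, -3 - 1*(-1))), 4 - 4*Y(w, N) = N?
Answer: 130321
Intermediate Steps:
Y(w, N) = 1 - N/4
V(Z) = -15 (V(Z) = 3 - 18 = -15)
H = 361 (H = 346 - 1*(-15) = 346 + 15 = 361)
H**2 = 361**2 = 130321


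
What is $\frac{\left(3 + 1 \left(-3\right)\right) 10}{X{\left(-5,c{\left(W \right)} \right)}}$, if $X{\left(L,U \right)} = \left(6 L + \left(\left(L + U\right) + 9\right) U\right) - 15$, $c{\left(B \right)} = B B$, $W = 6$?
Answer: $0$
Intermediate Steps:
$c{\left(B \right)} = B^{2}$
$X{\left(L,U \right)} = -15 + 6 L + U \left(9 + L + U\right)$ ($X{\left(L,U \right)} = \left(6 L + \left(9 + L + U\right) U\right) - 15 = \left(6 L + U \left(9 + L + U\right)\right) - 15 = -15 + 6 L + U \left(9 + L + U\right)$)
$\frac{\left(3 + 1 \left(-3\right)\right) 10}{X{\left(-5,c{\left(W \right)} \right)}} = \frac{\left(3 + 1 \left(-3\right)\right) 10}{-15 + \left(6^{2}\right)^{2} + 6 \left(-5\right) + 9 \cdot 6^{2} - 5 \cdot 6^{2}} = \frac{\left(3 - 3\right) 10}{-15 + 36^{2} - 30 + 9 \cdot 36 - 180} = \frac{0 \cdot 10}{-15 + 1296 - 30 + 324 - 180} = \frac{0}{1395} = 0 \cdot \frac{1}{1395} = 0$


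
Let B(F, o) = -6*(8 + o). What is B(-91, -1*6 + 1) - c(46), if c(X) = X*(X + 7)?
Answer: -2456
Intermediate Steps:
B(F, o) = -48 - 6*o
c(X) = X*(7 + X)
B(-91, -1*6 + 1) - c(46) = (-48 - 6*(-1*6 + 1)) - 46*(7 + 46) = (-48 - 6*(-6 + 1)) - 46*53 = (-48 - 6*(-5)) - 1*2438 = (-48 + 30) - 2438 = -18 - 2438 = -2456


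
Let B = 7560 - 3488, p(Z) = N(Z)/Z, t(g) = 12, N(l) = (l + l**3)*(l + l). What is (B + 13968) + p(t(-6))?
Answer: 21520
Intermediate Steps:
N(l) = 2*l*(l + l**3) (N(l) = (l + l**3)*(2*l) = 2*l*(l + l**3))
p(Z) = 2*Z*(1 + Z**2) (p(Z) = (2*Z**2*(1 + Z**2))/Z = 2*Z*(1 + Z**2))
B = 4072
(B + 13968) + p(t(-6)) = (4072 + 13968) + 2*12*(1 + 12**2) = 18040 + 2*12*(1 + 144) = 18040 + 2*12*145 = 18040 + 3480 = 21520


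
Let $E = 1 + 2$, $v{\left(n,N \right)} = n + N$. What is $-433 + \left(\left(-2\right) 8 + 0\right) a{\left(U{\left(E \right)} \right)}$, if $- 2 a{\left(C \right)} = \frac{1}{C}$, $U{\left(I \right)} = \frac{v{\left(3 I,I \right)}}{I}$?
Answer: $-431$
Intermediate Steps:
$v{\left(n,N \right)} = N + n$
$E = 3$
$U{\left(I \right)} = 4$ ($U{\left(I \right)} = \frac{I + 3 I}{I} = \frac{4 I}{I} = 4$)
$a{\left(C \right)} = - \frac{1}{2 C}$
$-433 + \left(\left(-2\right) 8 + 0\right) a{\left(U{\left(E \right)} \right)} = -433 + \left(\left(-2\right) 8 + 0\right) \left(- \frac{1}{2 \cdot 4}\right) = -433 + \left(-16 + 0\right) \left(\left(- \frac{1}{2}\right) \frac{1}{4}\right) = -433 - -2 = -433 + 2 = -431$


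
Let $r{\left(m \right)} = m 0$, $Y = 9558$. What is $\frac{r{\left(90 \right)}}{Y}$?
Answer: $0$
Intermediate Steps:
$r{\left(m \right)} = 0$
$\frac{r{\left(90 \right)}}{Y} = \frac{0}{9558} = 0 \cdot \frac{1}{9558} = 0$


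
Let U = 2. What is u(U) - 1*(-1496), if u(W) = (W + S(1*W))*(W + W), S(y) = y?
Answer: 1512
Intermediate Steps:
u(W) = 4*W² (u(W) = (W + 1*W)*(W + W) = (W + W)*(2*W) = (2*W)*(2*W) = 4*W²)
u(U) - 1*(-1496) = 4*2² - 1*(-1496) = 4*4 + 1496 = 16 + 1496 = 1512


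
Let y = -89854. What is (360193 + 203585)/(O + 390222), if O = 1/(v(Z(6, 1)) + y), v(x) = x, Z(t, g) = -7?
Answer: 50661654858/35065739141 ≈ 1.4448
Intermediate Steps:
O = -1/89861 (O = 1/(-7 - 89854) = 1/(-89861) = -1/89861 ≈ -1.1128e-5)
(360193 + 203585)/(O + 390222) = (360193 + 203585)/(-1/89861 + 390222) = 563778/(35065739141/89861) = 563778*(89861/35065739141) = 50661654858/35065739141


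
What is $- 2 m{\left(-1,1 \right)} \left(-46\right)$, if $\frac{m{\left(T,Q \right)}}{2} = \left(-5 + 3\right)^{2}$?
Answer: $736$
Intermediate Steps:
$m{\left(T,Q \right)} = 8$ ($m{\left(T,Q \right)} = 2 \left(-5 + 3\right)^{2} = 2 \left(-2\right)^{2} = 2 \cdot 4 = 8$)
$- 2 m{\left(-1,1 \right)} \left(-46\right) = \left(-2\right) 8 \left(-46\right) = \left(-16\right) \left(-46\right) = 736$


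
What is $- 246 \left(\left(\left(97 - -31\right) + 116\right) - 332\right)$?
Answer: $21648$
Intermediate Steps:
$- 246 \left(\left(\left(97 - -31\right) + 116\right) - 332\right) = - 246 \left(\left(\left(97 + \left(-27 + 58\right)\right) + 116\right) - 332\right) = - 246 \left(\left(\left(97 + 31\right) + 116\right) - 332\right) = - 246 \left(\left(128 + 116\right) - 332\right) = - 246 \left(244 - 332\right) = \left(-246\right) \left(-88\right) = 21648$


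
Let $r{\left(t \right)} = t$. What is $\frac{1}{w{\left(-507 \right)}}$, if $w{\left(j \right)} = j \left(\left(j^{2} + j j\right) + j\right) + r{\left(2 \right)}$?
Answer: $- \frac{1}{260390635} \approx -3.8404 \cdot 10^{-9}$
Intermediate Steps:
$w{\left(j \right)} = 2 + j \left(j + 2 j^{2}\right)$ ($w{\left(j \right)} = j \left(\left(j^{2} + j j\right) + j\right) + 2 = j \left(\left(j^{2} + j^{2}\right) + j\right) + 2 = j \left(2 j^{2} + j\right) + 2 = j \left(j + 2 j^{2}\right) + 2 = 2 + j \left(j + 2 j^{2}\right)$)
$\frac{1}{w{\left(-507 \right)}} = \frac{1}{2 + \left(-507\right)^{2} + 2 \left(-507\right)^{3}} = \frac{1}{2 + 257049 + 2 \left(-130323843\right)} = \frac{1}{2 + 257049 - 260647686} = \frac{1}{-260390635} = - \frac{1}{260390635}$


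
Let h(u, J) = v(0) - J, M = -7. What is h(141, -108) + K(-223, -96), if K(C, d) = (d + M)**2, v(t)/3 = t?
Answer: 10717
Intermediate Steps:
v(t) = 3*t
K(C, d) = (-7 + d)**2 (K(C, d) = (d - 7)**2 = (-7 + d)**2)
h(u, J) = -J (h(u, J) = 3*0 - J = 0 - J = -J)
h(141, -108) + K(-223, -96) = -1*(-108) + (-7 - 96)**2 = 108 + (-103)**2 = 108 + 10609 = 10717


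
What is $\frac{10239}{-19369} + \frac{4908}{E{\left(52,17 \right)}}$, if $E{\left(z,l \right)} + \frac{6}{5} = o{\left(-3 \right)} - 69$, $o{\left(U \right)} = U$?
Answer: $- \frac{79843789}{1181509} \approx -67.578$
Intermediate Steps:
$E{\left(z,l \right)} = - \frac{366}{5}$ ($E{\left(z,l \right)} = - \frac{6}{5} - 72 = - \frac{366}{5}$)
$\frac{10239}{-19369} + \frac{4908}{E{\left(52,17 \right)}} = \frac{10239}{-19369} + \frac{4908}{- \frac{366}{5}} = 10239 \left(- \frac{1}{19369}\right) + 4908 \left(- \frac{5}{366}\right) = - \frac{10239}{19369} - \frac{4090}{61} = - \frac{79843789}{1181509}$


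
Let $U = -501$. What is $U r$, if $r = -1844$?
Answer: $923844$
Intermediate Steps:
$U r = \left(-501\right) \left(-1844\right) = 923844$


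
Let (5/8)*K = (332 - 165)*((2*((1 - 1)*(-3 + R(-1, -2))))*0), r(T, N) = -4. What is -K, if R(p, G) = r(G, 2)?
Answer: 0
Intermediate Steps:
R(p, G) = -4
K = 0 (K = 8*((332 - 165)*((2*((1 - 1)*(-3 - 4)))*0))/5 = 8*(167*((2*(0*(-7)))*0))/5 = 8*(167*((2*0)*0))/5 = 8*(167*(0*0))/5 = 8*(167*0)/5 = (8/5)*0 = 0)
-K = -1*0 = 0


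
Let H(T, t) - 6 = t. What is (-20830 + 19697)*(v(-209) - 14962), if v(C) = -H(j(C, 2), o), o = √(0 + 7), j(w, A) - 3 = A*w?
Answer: 16958744 + 1133*√7 ≈ 1.6962e+7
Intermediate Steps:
j(w, A) = 3 + A*w
o = √7 ≈ 2.6458
H(T, t) = 6 + t
v(C) = -6 - √7 (v(C) = -(6 + √7) = -6 - √7)
(-20830 + 19697)*(v(-209) - 14962) = (-20830 + 19697)*((-6 - √7) - 14962) = -1133*(-14968 - √7) = 16958744 + 1133*√7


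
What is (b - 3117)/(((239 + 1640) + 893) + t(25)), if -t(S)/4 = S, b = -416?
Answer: -3533/2672 ≈ -1.3222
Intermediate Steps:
t(S) = -4*S
(b - 3117)/(((239 + 1640) + 893) + t(25)) = (-416 - 3117)/(((239 + 1640) + 893) - 4*25) = -3533/((1879 + 893) - 100) = -3533/(2772 - 100) = -3533/2672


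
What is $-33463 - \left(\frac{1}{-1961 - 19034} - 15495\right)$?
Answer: $- \frac{377238159}{20995} \approx -17968.0$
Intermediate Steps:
$-33463 - \left(\frac{1}{-1961 - 19034} - 15495\right) = -33463 - \left(\frac{1}{-20995} - 15495\right) = -33463 - \left(- \frac{1}{20995} - 15495\right) = -33463 - - \frac{325317526}{20995} = -33463 + \frac{325317526}{20995} = - \frac{377238159}{20995}$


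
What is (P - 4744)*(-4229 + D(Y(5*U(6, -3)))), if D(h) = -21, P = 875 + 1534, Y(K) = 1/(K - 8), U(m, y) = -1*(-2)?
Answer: 9923750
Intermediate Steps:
U(m, y) = 2
Y(K) = 1/(-8 + K)
P = 2409
(P - 4744)*(-4229 + D(Y(5*U(6, -3)))) = (2409 - 4744)*(-4229 - 21) = -2335*(-4250) = 9923750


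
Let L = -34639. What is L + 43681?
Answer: 9042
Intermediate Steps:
L + 43681 = -34639 + 43681 = 9042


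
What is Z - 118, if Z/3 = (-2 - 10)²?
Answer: 314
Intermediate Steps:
Z = 432 (Z = 3*(-2 - 10)² = 3*(-12)² = 3*144 = 432)
Z - 118 = 432 - 118 = 314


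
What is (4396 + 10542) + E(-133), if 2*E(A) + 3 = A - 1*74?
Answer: 14833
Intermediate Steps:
E(A) = -77/2 + A/2 (E(A) = -3/2 + (A - 1*74)/2 = -3/2 + (A - 74)/2 = -3/2 + (-74 + A)/2 = -3/2 + (-37 + A/2) = -77/2 + A/2)
(4396 + 10542) + E(-133) = (4396 + 10542) + (-77/2 + (½)*(-133)) = 14938 + (-77/2 - 133/2) = 14938 - 105 = 14833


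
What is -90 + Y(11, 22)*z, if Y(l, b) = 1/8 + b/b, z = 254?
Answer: 783/4 ≈ 195.75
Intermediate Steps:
Y(l, b) = 9/8 (Y(l, b) = 1*(1/8) + 1 = 1/8 + 1 = 9/8)
-90 + Y(11, 22)*z = -90 + (9/8)*254 = -90 + 1143/4 = 783/4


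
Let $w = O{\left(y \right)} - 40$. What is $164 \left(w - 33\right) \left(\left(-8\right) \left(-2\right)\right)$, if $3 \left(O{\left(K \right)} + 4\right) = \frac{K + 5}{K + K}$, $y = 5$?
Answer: $- \frac{603520}{3} \approx -2.0117 \cdot 10^{5}$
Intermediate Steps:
$O{\left(K \right)} = -4 + \frac{5 + K}{6 K}$ ($O{\left(K \right)} = -4 + \frac{\left(K + 5\right) \frac{1}{K + K}}{3} = -4 + \frac{\left(5 + K\right) \frac{1}{2 K}}{3} = -4 + \frac{\frac{1}{2} \frac{1}{K} \left(5 + K\right)}{3} = -4 + \frac{5 + K}{6 K}$)
$w = - \frac{131}{3}$ ($w = \frac{5 - 115}{6 \cdot 5} - 40 = \frac{1}{6} \cdot \frac{1}{5} \left(5 - 115\right) - 40 = \frac{1}{6} \cdot \frac{1}{5} \left(-110\right) - 40 = - \frac{11}{3} - 40 = - \frac{131}{3} \approx -43.667$)
$164 \left(w - 33\right) \left(\left(-8\right) \left(-2\right)\right) = 164 \left(- \frac{131}{3} - 33\right) \left(\left(-8\right) \left(-2\right)\right) = 164 \left(- \frac{230}{3}\right) 16 = \left(- \frac{37720}{3}\right) 16 = - \frac{603520}{3}$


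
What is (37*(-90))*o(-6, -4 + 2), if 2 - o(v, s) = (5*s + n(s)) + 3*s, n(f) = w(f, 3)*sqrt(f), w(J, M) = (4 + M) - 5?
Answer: -59940 + 6660*I*sqrt(2) ≈ -59940.0 + 9418.7*I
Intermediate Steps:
w(J, M) = -1 + M
n(f) = 2*sqrt(f) (n(f) = (-1 + 3)*sqrt(f) = 2*sqrt(f))
o(v, s) = 2 - 8*s - 2*sqrt(s) (o(v, s) = 2 - ((5*s + 2*sqrt(s)) + 3*s) = 2 - ((2*sqrt(s) + 5*s) + 3*s) = 2 - (2*sqrt(s) + 8*s) = 2 + (-8*s - 2*sqrt(s)) = 2 - 8*s - 2*sqrt(s))
(37*(-90))*o(-6, -4 + 2) = (37*(-90))*(2 - 8*(-4 + 2) - 2*sqrt(-4 + 2)) = -3330*(2 - 8*(-2) - 2*I*sqrt(2)) = -3330*(2 + 16 - 2*I*sqrt(2)) = -3330*(18 - 2*I*sqrt(2)) = -59940 + 6660*I*sqrt(2)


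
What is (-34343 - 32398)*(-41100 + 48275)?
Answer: -478866675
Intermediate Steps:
(-34343 - 32398)*(-41100 + 48275) = -66741*7175 = -478866675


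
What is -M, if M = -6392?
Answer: 6392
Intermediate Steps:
-M = -1*(-6392) = 6392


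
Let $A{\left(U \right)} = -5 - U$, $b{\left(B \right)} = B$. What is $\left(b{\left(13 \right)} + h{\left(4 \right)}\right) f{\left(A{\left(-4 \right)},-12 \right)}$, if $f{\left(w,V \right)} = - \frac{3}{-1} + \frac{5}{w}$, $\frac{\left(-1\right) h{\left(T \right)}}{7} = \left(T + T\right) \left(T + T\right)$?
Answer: $870$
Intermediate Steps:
$h{\left(T \right)} = - 28 T^{2}$ ($h{\left(T \right)} = - 7 \left(T + T\right) \left(T + T\right) = - 7 \cdot 2 T 2 T = - 7 \cdot 4 T^{2} = - 28 T^{2}$)
$f{\left(w,V \right)} = 3 + \frac{5}{w}$ ($f{\left(w,V \right)} = \left(-3\right) \left(-1\right) + \frac{5}{w} = 3 + \frac{5}{w}$)
$\left(b{\left(13 \right)} + h{\left(4 \right)}\right) f{\left(A{\left(-4 \right)},-12 \right)} = \left(13 - 28 \cdot 4^{2}\right) \left(3 + \frac{5}{-5 - -4}\right) = \left(13 - 448\right) \left(3 + \frac{5}{-5 + 4}\right) = \left(13 - 448\right) \left(3 + \frac{5}{-1}\right) = - 435 \left(3 + 5 \left(-1\right)\right) = - 435 \left(3 - 5\right) = \left(-435\right) \left(-2\right) = 870$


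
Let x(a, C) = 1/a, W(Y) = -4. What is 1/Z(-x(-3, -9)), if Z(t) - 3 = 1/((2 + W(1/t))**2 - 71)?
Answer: 67/200 ≈ 0.33500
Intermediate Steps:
Z(t) = 200/67 (Z(t) = 3 + 1/((2 - 4)**2 - 71) = 3 + 1/((-2)**2 - 71) = 3 + 1/(4 - 71) = 3 + 1/(-67) = 3 - 1/67 = 200/67)
1/Z(-x(-3, -9)) = 1/(200/67) = 67/200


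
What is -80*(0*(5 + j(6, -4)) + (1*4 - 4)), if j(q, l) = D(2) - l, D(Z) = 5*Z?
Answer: 0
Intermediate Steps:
j(q, l) = 10 - l (j(q, l) = 5*2 - l = 10 - l)
-80*(0*(5 + j(6, -4)) + (1*4 - 4)) = -80*(0*(5 + (10 - 1*(-4))) + (1*4 - 4)) = -80*(0*(5 + (10 + 4)) + (4 - 4)) = -80*(0*(5 + 14) + 0) = -80*(0*19 + 0) = -80*(0 + 0) = -80*0 = 0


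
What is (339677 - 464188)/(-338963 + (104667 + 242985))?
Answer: -124511/8689 ≈ -14.330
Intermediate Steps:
(339677 - 464188)/(-338963 + (104667 + 242985)) = -124511/(-338963 + 347652) = -124511/8689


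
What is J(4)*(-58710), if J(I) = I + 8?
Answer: -704520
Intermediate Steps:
J(I) = 8 + I
J(4)*(-58710) = (8 + 4)*(-58710) = 12*(-58710) = -704520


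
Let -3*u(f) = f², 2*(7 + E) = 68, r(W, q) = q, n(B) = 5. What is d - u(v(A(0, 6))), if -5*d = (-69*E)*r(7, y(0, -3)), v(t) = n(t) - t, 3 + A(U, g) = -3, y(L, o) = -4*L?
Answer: 121/3 ≈ 40.333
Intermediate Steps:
A(U, g) = -6 (A(U, g) = -3 - 3 = -6)
E = 27 (E = -7 + (½)*68 = -7 + 34 = 27)
v(t) = 5 - t
d = 0 (d = -(-69*27)*(-4*0)/5 = -(-1863)*0/5 = -⅕*0 = 0)
u(f) = -f²/3
d - u(v(A(0, 6))) = 0 - (-1)*(5 - 1*(-6))²/3 = 0 - (-1)*(5 + 6)²/3 = 0 - (-1)*11²/3 = 0 - (-1)*121/3 = 0 - 1*(-121/3) = 0 + 121/3 = 121/3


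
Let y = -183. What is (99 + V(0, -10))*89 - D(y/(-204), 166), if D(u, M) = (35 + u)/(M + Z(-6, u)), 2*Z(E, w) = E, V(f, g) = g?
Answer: 87793923/11084 ≈ 7920.8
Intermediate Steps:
Z(E, w) = E/2
D(u, M) = (35 + u)/(-3 + M) (D(u, M) = (35 + u)/(M + (½)*(-6)) = (35 + u)/(M - 3) = (35 + u)/(-3 + M))
(99 + V(0, -10))*89 - D(y/(-204), 166) = (99 - 10)*89 - (35 - 183/(-204))/(-3 + 166) = 89*89 - (35 - 183*(-1/204))/163 = 7921 - (35 + 61/68)/163 = 7921 - 2441/(163*68) = 7921 - 1*2441/11084 = 7921 - 2441/11084 = 87793923/11084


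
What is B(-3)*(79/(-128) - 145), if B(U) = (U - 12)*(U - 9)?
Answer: -838755/32 ≈ -26211.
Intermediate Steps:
B(U) = (-12 + U)*(-9 + U)
B(-3)*(79/(-128) - 145) = (108 + (-3)**2 - 21*(-3))*(79/(-128) - 145) = (108 + 9 + 63)*(79*(-1/128) - 145) = 180*(-79/128 - 145) = 180*(-18639/128) = -838755/32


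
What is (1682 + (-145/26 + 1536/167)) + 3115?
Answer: 20844295/4342 ≈ 4800.6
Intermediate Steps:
(1682 + (-145/26 + 1536/167)) + 3115 = (1682 + 15721/4342) + 3115 = 7318965/4342 + 3115 = 20844295/4342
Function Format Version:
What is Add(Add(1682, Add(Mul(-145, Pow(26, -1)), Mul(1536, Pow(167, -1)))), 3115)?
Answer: Rational(20844295, 4342) ≈ 4800.6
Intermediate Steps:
Add(Add(1682, Add(Mul(-145, Pow(26, -1)), Mul(1536, Pow(167, -1)))), 3115) = Add(Add(1682, Add(Mul(-145, Rational(1, 26)), Mul(1536, Rational(1, 167)))), 3115) = Add(Add(1682, Add(Rational(-145, 26), Rational(1536, 167))), 3115) = Add(Add(1682, Rational(15721, 4342)), 3115) = Add(Rational(7318965, 4342), 3115) = Rational(20844295, 4342)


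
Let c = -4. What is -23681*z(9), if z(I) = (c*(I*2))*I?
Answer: 15345288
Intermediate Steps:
z(I) = -8*I² (z(I) = (-4*I*2)*I = (-8*I)*I = -8*I²)
-23681*z(9) = -(-189448)*9² = -(-189448)*81 = -23681*(-648) = 15345288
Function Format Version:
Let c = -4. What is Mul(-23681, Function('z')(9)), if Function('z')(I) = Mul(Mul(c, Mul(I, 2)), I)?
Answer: 15345288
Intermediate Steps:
Function('z')(I) = Mul(-8, Pow(I, 2)) (Function('z')(I) = Mul(Mul(-4, Mul(I, 2)), I) = Mul(Mul(-4, Mul(2, I)), I) = Mul(Mul(-8, I), I) = Mul(-8, Pow(I, 2)))
Mul(-23681, Function('z')(9)) = Mul(-23681, Mul(-8, Pow(9, 2))) = Mul(-23681, Mul(-8, 81)) = Mul(-23681, -648) = 15345288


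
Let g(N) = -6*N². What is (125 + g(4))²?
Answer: 841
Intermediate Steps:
(125 + g(4))² = (125 - 6*4²)² = (125 - 6*16)² = (125 - 96)² = 29² = 841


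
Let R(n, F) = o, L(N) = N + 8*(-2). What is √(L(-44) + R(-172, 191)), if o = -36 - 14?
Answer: I*√110 ≈ 10.488*I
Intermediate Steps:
L(N) = -16 + N (L(N) = N - 16 = -16 + N)
o = -50 (o = -36 - 1*14 = -36 - 14 = -50)
R(n, F) = -50
√(L(-44) + R(-172, 191)) = √((-16 - 44) - 50) = √(-60 - 50) = √(-110) = I*√110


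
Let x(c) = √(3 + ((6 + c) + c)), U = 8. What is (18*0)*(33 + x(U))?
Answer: 0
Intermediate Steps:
x(c) = √(9 + 2*c) (x(c) = √(3 + (6 + 2*c)) = √(9 + 2*c))
(18*0)*(33 + x(U)) = (18*0)*(33 + √(9 + 2*8)) = 0*(33 + √(9 + 16)) = 0*(33 + √25) = 0*(33 + 5) = 0*38 = 0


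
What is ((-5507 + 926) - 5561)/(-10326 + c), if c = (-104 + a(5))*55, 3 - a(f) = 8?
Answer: 10142/16321 ≈ 0.62141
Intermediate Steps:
a(f) = -5 (a(f) = 3 - 1*8 = 3 - 8 = -5)
c = -5995 (c = (-104 - 5)*55 = -109*55 = -5995)
((-5507 + 926) - 5561)/(-10326 + c) = ((-5507 + 926) - 5561)/(-10326 - 5995) = (-4581 - 5561)/(-16321) = -10142*(-1/16321) = 10142/16321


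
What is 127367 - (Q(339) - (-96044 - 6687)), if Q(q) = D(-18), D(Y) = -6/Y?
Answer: 73907/3 ≈ 24636.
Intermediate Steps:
Q(q) = ⅓ (Q(q) = -6/(-18) = -6*(-1/18) = ⅓)
127367 - (Q(339) - (-96044 - 6687)) = 127367 - (⅓ - (-96044 - 6687)) = 127367 - (⅓ - 1*(-102731)) = 127367 - (⅓ + 102731) = 127367 - 1*308194/3 = 127367 - 308194/3 = 73907/3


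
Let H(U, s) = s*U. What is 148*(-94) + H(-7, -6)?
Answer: -13870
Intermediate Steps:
H(U, s) = U*s
148*(-94) + H(-7, -6) = 148*(-94) - 7*(-6) = -13912 + 42 = -13870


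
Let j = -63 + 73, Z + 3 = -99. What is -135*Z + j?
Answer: 13780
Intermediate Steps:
Z = -102 (Z = -3 - 99 = -102)
j = 10
-135*Z + j = -135*(-102) + 10 = 13770 + 10 = 13780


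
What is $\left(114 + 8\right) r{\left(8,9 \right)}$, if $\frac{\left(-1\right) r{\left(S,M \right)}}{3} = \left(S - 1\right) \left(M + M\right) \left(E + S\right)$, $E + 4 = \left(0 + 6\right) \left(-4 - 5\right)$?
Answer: $2305800$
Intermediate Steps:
$E = -58$ ($E = -4 + \left(0 + 6\right) \left(-4 - 5\right) = -4 + 6 \left(-9\right) = -4 - 54 = -58$)
$r{\left(S,M \right)} = - 6 M \left(-1 + S\right) \left(-58 + S\right)$ ($r{\left(S,M \right)} = - 3 \left(S - 1\right) \left(M + M\right) \left(-58 + S\right) = - 3 \left(-1 + S\right) 2 M \left(-58 + S\right) = - 3 \cdot 2 M \left(-1 + S\right) \left(-58 + S\right) = - 6 M \left(-1 + S\right) \left(-58 + S\right)$)
$\left(114 + 8\right) r{\left(8,9 \right)} = \left(114 + 8\right) 6 \cdot 9 \left(-58 - 8^{2} + 59 \cdot 8\right) = 122 \cdot 6 \cdot 9 \left(-58 - 64 + 472\right) = 122 \cdot 6 \cdot 9 \cdot 350 = 122 \cdot 18900 = 2305800$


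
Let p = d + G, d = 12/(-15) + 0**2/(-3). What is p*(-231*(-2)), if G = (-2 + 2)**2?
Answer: -1848/5 ≈ -369.60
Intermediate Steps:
G = 0 (G = 0**2 = 0)
d = -4/5 (d = 12*(-1/15) + 0*(-1/3) = -4/5 + 0 = -4/5 ≈ -0.80000)
p = -4/5 (p = -4/5 + 0 = -4/5 ≈ -0.80000)
p*(-231*(-2)) = -(-924)*(-2)/5 = -4/5*462 = -1848/5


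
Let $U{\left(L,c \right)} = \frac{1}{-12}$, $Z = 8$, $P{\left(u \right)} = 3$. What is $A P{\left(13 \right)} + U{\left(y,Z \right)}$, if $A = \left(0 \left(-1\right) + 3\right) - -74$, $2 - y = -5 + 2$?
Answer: $\frac{2771}{12} \approx 230.92$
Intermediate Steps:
$y = 5$ ($y = 2 - \left(-5 + 2\right) = 2 - -3 = 2 + 3 = 5$)
$A = 77$ ($A = \left(0 + 3\right) + 74 = 3 + 74 = 77$)
$U{\left(L,c \right)} = - \frac{1}{12}$
$A P{\left(13 \right)} + U{\left(y,Z \right)} = 77 \cdot 3 - \frac{1}{12} = 231 - \frac{1}{12} = \frac{2771}{12}$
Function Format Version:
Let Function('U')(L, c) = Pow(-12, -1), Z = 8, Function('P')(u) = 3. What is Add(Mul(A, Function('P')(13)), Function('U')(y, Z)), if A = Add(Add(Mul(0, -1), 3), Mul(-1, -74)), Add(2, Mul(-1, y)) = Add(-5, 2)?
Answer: Rational(2771, 12) ≈ 230.92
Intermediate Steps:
y = 5 (y = Add(2, Mul(-1, Add(-5, 2))) = Add(2, Mul(-1, -3)) = Add(2, 3) = 5)
A = 77 (A = Add(Add(0, 3), 74) = Add(3, 74) = 77)
Function('U')(L, c) = Rational(-1, 12)
Add(Mul(A, Function('P')(13)), Function('U')(y, Z)) = Add(Mul(77, 3), Rational(-1, 12)) = Add(231, Rational(-1, 12)) = Rational(2771, 12)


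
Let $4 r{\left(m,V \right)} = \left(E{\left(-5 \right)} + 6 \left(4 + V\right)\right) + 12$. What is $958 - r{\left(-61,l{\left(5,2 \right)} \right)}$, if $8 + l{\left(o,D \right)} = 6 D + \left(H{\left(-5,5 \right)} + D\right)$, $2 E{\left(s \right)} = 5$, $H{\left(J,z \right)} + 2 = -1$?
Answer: $\frac{7551}{8} \approx 943.88$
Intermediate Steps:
$H{\left(J,z \right)} = -3$ ($H{\left(J,z \right)} = -2 - 1 = -3$)
$E{\left(s \right)} = \frac{5}{2}$ ($E{\left(s \right)} = \frac{1}{2} \cdot 5 = \frac{5}{2}$)
$l{\left(o,D \right)} = -11 + 7 D$ ($l{\left(o,D \right)} = -8 + \left(6 D + \left(-3 + D\right)\right) = -8 + \left(-3 + 7 D\right) = -11 + 7 D$)
$r{\left(m,V \right)} = \frac{77}{8} + \frac{3 V}{2}$ ($r{\left(m,V \right)} = \frac{\left(\frac{5}{2} + 6 \left(4 + V\right)\right) + 12}{4} = \frac{\left(\frac{5}{2} + \left(24 + 6 V\right)\right) + 12}{4} = \frac{\left(\frac{53}{2} + 6 V\right) + 12}{4} = \frac{\frac{77}{2} + 6 V}{4} = \frac{77}{8} + \frac{3 V}{2}$)
$958 - r{\left(-61,l{\left(5,2 \right)} \right)} = 958 - \left(\frac{77}{8} + \frac{3 \left(-11 + 7 \cdot 2\right)}{2}\right) = 958 - \left(\frac{77}{8} + \frac{3 \left(-11 + 14\right)}{2}\right) = 958 - \left(\frac{77}{8} + \frac{3}{2} \cdot 3\right) = 958 - \left(\frac{77}{8} + \frac{9}{2}\right) = 958 - \frac{113}{8} = \frac{7551}{8}$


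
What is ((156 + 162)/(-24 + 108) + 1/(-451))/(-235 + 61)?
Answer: -7963/366212 ≈ -0.021744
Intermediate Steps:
((156 + 162)/(-24 + 108) + 1/(-451))/(-235 + 61) = (318/84 - 1/451)/(-174) = (318*(1/84) - 1/451)*(-1/174) = (53/14 - 1/451)*(-1/174) = (23889/6314)*(-1/174) = -7963/366212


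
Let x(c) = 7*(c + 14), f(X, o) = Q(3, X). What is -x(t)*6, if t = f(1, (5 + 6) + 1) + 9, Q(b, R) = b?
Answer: -1092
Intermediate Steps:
f(X, o) = 3
t = 12 (t = 3 + 9 = 12)
x(c) = 98 + 7*c (x(c) = 7*(14 + c) = 98 + 7*c)
-x(t)*6 = -(98 + 7*12)*6 = -(98 + 84)*6 = -1*182*6 = -182*6 = -1092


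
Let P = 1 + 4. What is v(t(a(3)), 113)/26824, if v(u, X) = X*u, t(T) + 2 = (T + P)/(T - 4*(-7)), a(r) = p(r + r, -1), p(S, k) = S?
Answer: -6441/912016 ≈ -0.0070624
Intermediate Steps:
a(r) = 2*r (a(r) = r + r = 2*r)
P = 5
t(T) = -2 + (5 + T)/(28 + T) (t(T) = -2 + (T + 5)/(T - 4*(-7)) = -2 + (5 + T)/(T + 28) = -2 + (5 + T)/(28 + T))
v(t(a(3)), 113)/26824 = (113*((-51 - 2*3)/(28 + 2*3)))/26824 = (113*((-51 - 1*6)/(28 + 6)))*(1/26824) = (113*((-51 - 6)/34))*(1/26824) = (113*((1/34)*(-57)))*(1/26824) = (113*(-57/34))*(1/26824) = -6441/34*1/26824 = -6441/912016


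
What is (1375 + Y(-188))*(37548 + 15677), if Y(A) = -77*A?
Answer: 843669475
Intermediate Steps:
(1375 + Y(-188))*(37548 + 15677) = (1375 - 77*(-188))*(37548 + 15677) = (1375 + 14476)*53225 = 15851*53225 = 843669475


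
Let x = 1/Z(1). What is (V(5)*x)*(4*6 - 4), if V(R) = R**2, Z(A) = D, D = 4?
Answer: 125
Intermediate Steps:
Z(A) = 4
x = 1/4 ≈ 0.25000
(V(5)*x)*(4*6 - 4) = (5**2*(1/4))*(4*6 - 4) = (25*(1/4))*(24 - 4) = (25/4)*20 = 125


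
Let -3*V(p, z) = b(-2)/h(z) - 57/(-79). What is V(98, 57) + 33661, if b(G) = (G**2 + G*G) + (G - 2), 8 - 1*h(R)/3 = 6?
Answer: 23932642/711 ≈ 33661.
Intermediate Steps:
h(R) = 6 (h(R) = 24 - 3*6 = 24 - 18 = 6)
b(G) = -2 + G + 2*G**2 (b(G) = (G**2 + G**2) + (-2 + G) = 2*G**2 + (-2 + G) = -2 + G + 2*G**2)
V(p, z) = -329/711 (V(p, z) = -((-2 - 2 + 2*(-2)**2)/6 - 57/(-79))/3 = -((-2 - 2 + 2*4)*(1/6) - 57*(-1/79))/3 = -((-2 - 2 + 8)*(1/6) + 57/79)/3 = -(4*(1/6) + 57/79)/3 = -(2/3 + 57/79)/3 = -1/3*329/237 = -329/711)
V(98, 57) + 33661 = -329/711 + 33661 = 23932642/711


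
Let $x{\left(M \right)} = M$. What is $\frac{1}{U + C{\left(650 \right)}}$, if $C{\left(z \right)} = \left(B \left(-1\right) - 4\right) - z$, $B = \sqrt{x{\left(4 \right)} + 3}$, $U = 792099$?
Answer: $\frac{791445}{626385188018} + \frac{\sqrt{7}}{626385188018} \approx 1.2635 \cdot 10^{-6}$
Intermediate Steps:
$B = \sqrt{7}$ ($B = \sqrt{4 + 3} = \sqrt{7} \approx 2.6458$)
$C{\left(z \right)} = -4 - z - \sqrt{7}$ ($C{\left(z \right)} = \left(\sqrt{7} \left(-1\right) - 4\right) - z = \left(- \sqrt{7} - 4\right) - z = \left(-4 - \sqrt{7}\right) - z = -4 - z - \sqrt{7}$)
$\frac{1}{U + C{\left(650 \right)}} = \frac{1}{792099 - \left(654 + \sqrt{7}\right)} = \frac{1}{791445 - \sqrt{7}}$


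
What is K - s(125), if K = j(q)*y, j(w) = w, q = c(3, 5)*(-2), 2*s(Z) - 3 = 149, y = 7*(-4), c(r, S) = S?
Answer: 204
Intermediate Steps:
y = -28
s(Z) = 76 (s(Z) = 3/2 + (1/2)*149 = 3/2 + 149/2 = 76)
q = -10 (q = 5*(-2) = -10)
K = 280 (K = -10*(-28) = 280)
K - s(125) = 280 - 1*76 = 280 - 76 = 204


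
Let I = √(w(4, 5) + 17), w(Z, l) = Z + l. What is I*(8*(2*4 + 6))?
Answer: 112*√26 ≈ 571.09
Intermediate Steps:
I = √26 (I = √((4 + 5) + 17) = √(9 + 17) = √26 ≈ 5.0990)
I*(8*(2*4 + 6)) = √26*(8*(2*4 + 6)) = √26*(8*(8 + 6)) = √26*(8*14) = √26*112 = 112*√26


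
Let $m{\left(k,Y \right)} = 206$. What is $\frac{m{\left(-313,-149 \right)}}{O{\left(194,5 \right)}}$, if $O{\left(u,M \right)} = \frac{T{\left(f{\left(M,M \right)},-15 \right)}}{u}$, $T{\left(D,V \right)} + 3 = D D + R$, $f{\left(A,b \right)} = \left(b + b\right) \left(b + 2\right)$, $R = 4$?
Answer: $\frac{39964}{4901} \approx 8.1543$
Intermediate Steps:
$f{\left(A,b \right)} = 2 b \left(2 + b\right)$
$T{\left(D,V \right)} = 1 + D^{2}$ ($T{\left(D,V \right)} = -3 + \left(D D + 4\right) = -3 + \left(D^{2} + 4\right) = -3 + \left(4 + D^{2}\right) = 1 + D^{2}$)
$O{\left(u,M \right)} = \frac{1 + 4 M^{2} \left(2 + M\right)^{2}}{u}$ ($O{\left(u,M \right)} = \frac{1 + \left(2 M \left(2 + M\right)\right)^{2}}{u} = \frac{1 + 4 M^{2} \left(2 + M\right)^{2}}{u}$)
$\frac{m{\left(-313,-149 \right)}}{O{\left(194,5 \right)}} = \frac{206}{\frac{1}{194} \left(1 + 4 \cdot 5^{2} \left(2 + 5\right)^{2}\right)} = \frac{206}{\frac{1}{194} \left(1 + 4 \cdot 25 \cdot 7^{2}\right)} = \frac{206}{\frac{1}{194} \left(1 + 4 \cdot 25 \cdot 49\right)} = \frac{206}{\frac{1}{194} \left(1 + 4900\right)} = \frac{206}{\frac{1}{194} \cdot 4901} = \frac{206}{\frac{4901}{194}} = 206 \cdot \frac{194}{4901} = \frac{39964}{4901}$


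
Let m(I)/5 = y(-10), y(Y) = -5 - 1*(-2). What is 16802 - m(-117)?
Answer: 16817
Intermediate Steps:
y(Y) = -3 (y(Y) = -5 + 2 = -3)
m(I) = -15 (m(I) = 5*(-3) = -15)
16802 - m(-117) = 16802 - 1*(-15) = 16802 + 15 = 16817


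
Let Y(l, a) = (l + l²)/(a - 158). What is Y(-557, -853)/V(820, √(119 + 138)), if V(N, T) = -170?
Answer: 154846/85935 ≈ 1.8019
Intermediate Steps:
Y(l, a) = (l + l²)/(-158 + a)
Y(-557, -853)/V(820, √(119 + 138)) = -557*(1 - 557)/(-158 - 853)/(-170) = -557*(-556)/(-1011)*(-1/170) = -557*(-1/1011)*(-556)*(-1/170) = -309692/1011*(-1/170) = 154846/85935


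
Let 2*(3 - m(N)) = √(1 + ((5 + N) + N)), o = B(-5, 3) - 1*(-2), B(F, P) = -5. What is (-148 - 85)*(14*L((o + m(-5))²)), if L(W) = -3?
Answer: 9786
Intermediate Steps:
o = -3 (o = -5 - 1*(-2) = -5 + 2 = -3)
m(N) = 3 - √(6 + 2*N)/2 (m(N) = 3 - √(1 + ((5 + N) + N))/2 = 3 - √(1 + (5 + 2*N))/2 = 3 - √(6 + 2*N)/2)
(-148 - 85)*(14*L((o + m(-5))²)) = (-148 - 85)*(14*(-3)) = -233*(-42) = 9786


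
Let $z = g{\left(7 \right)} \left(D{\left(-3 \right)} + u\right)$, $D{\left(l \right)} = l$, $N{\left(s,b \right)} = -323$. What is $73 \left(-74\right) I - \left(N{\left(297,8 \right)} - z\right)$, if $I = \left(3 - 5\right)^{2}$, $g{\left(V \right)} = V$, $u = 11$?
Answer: $-21229$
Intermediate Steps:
$I = 4$ ($I = \left(-2\right)^{2} = 4$)
$z = 56$ ($z = 7 \left(-3 + 11\right) = 7 \cdot 8 = 56$)
$73 \left(-74\right) I - \left(N{\left(297,8 \right)} - z\right) = 73 \left(-74\right) 4 - \left(-323 - 56\right) = \left(-5402\right) 4 - \left(-323 - 56\right) = -21608 - -379 = -21608 + 379 = -21229$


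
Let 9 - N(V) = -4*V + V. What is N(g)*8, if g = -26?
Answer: -552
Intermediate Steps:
N(V) = 9 + 3*V (N(V) = 9 - (-4*V + V) = 9 - (-3)*V = 9 + 3*V)
N(g)*8 = (9 + 3*(-26))*8 = (9 - 78)*8 = -69*8 = -552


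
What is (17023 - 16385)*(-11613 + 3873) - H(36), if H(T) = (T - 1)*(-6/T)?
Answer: -29628685/6 ≈ -4.9381e+6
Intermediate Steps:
H(T) = -6*(-1 + T)/T (H(T) = (-1 + T)*(-6/T) = -6*(-1 + T)/T)
(17023 - 16385)*(-11613 + 3873) - H(36) = (17023 - 16385)*(-11613 + 3873) - (-6 + 6/36) = 638*(-7740) - (-6 + 6*(1/36)) = -4938120 - (-6 + ⅙) = -4938120 - 1*(-35/6) = -4938120 + 35/6 = -29628685/6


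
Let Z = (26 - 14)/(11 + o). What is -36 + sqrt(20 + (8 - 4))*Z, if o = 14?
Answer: -36 + 24*sqrt(6)/25 ≈ -33.648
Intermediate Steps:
Z = 12/25 (Z = (26 - 14)/(11 + 14) = 12/25 ≈ 0.48000)
-36 + sqrt(20 + (8 - 4))*Z = -36 + sqrt(20 + (8 - 4))*(12/25) = -36 + sqrt(20 + 4)*(12/25) = -36 + sqrt(24)*(12/25) = -36 + (2*sqrt(6))*(12/25) = -36 + 24*sqrt(6)/25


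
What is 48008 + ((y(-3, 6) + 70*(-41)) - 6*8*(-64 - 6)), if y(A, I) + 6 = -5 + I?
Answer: 48493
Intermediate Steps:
y(A, I) = -11 + I (y(A, I) = -6 + (-5 + I) = -11 + I)
48008 + ((y(-3, 6) + 70*(-41)) - 6*8*(-64 - 6)) = 48008 + (((-11 + 6) + 70*(-41)) - 6*8*(-64 - 6)) = 48008 + ((-5 - 2870) - 48*(-70)) = 48008 + (-2875 - 1*(-3360)) = 48008 + (-2875 + 3360) = 48008 + 485 = 48493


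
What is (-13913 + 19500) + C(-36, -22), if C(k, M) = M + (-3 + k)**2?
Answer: 7086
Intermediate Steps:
(-13913 + 19500) + C(-36, -22) = (-13913 + 19500) + (-22 + (-3 - 36)**2) = 5587 + (-22 + (-39)**2) = 5587 + (-22 + 1521) = 5587 + 1499 = 7086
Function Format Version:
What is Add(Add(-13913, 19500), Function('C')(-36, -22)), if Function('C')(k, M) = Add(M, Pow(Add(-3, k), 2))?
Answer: 7086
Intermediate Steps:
Add(Add(-13913, 19500), Function('C')(-36, -22)) = Add(Add(-13913, 19500), Add(-22, Pow(Add(-3, -36), 2))) = Add(5587, Add(-22, Pow(-39, 2))) = Add(5587, Add(-22, 1521)) = Add(5587, 1499) = 7086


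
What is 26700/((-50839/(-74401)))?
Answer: 1986506700/50839 ≈ 39074.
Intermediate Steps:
26700/((-50839/(-74401))) = 26700/((-50839*(-1/74401))) = 26700/(50839/74401) = 26700*(74401/50839) = 1986506700/50839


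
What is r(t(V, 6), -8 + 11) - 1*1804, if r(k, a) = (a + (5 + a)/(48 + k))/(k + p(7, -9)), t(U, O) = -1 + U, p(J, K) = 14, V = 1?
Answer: -151517/84 ≈ -1803.8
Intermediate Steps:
r(k, a) = (a + (5 + a)/(48 + k))/(14 + k) (r(k, a) = (a + (5 + a)/(48 + k))/(k + 14) = (a + (5 + a)/(48 + k))/(14 + k))
r(t(V, 6), -8 + 11) - 1*1804 = (5 + 49*(-8 + 11) + (-8 + 11)*(-1 + 1))/(672 + (-1 + 1)**2 + 62*(-1 + 1)) - 1*1804 = (5 + 49*3 + 3*0)/(672 + 0**2 + 62*0) - 1804 = (5 + 147 + 0)/(672 + 0 + 0) - 1804 = 152/672 - 1804 = (1/672)*152 - 1804 = 19/84 - 1804 = -151517/84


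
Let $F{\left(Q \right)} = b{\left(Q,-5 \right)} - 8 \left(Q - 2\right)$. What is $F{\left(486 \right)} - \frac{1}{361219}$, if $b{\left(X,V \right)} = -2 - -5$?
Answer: $- \frac{1397556312}{361219} \approx -3869.0$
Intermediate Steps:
$b{\left(X,V \right)} = 3$ ($b{\left(X,V \right)} = -2 + 5 = 3$)
$F{\left(Q \right)} = 19 - 8 Q$ ($F{\left(Q \right)} = 3 - 8 \left(Q - 2\right) = 3 - 8 \left(-2 + Q\right) = 3 - \left(-16 + 8 Q\right) = 19 - 8 Q$)
$F{\left(486 \right)} - \frac{1}{361219} = \left(19 - 3888\right) - \frac{1}{361219} = -3869 - \frac{1}{361219} = - \frac{1397556312}{361219}$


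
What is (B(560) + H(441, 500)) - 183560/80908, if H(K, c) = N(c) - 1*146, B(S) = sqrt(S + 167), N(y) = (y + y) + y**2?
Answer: 5073977968/20227 + sqrt(727) ≈ 2.5088e+5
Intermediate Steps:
N(y) = y**2 + 2*y (N(y) = 2*y + y**2 = y**2 + 2*y)
B(S) = sqrt(167 + S)
H(K, c) = -146 + c*(2 + c) (H(K, c) = c*(2 + c) - 1*146 = c*(2 + c) - 146 = -146 + c*(2 + c))
(B(560) + H(441, 500)) - 183560/80908 = (sqrt(167 + 560) + (-146 + 500*(2 + 500))) - 183560/80908 = (sqrt(727) + (-146 + 500*502)) - 183560*1/80908 = (sqrt(727) + (-146 + 251000)) - 45890/20227 = (sqrt(727) + 250854) - 45890/20227 = (250854 + sqrt(727)) - 45890/20227 = 5073977968/20227 + sqrt(727)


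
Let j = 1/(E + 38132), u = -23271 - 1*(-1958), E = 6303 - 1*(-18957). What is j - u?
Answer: 1351073697/63392 ≈ 21313.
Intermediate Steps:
E = 25260 (E = 6303 + 18957 = 25260)
u = -21313 (u = -23271 + 1958 = -21313)
j = 1/63392 (j = 1/(25260 + 38132) = 1/63392 ≈ 1.5775e-5)
j - u = 1/63392 - 1*(-21313) = 1/63392 + 21313 = 1351073697/63392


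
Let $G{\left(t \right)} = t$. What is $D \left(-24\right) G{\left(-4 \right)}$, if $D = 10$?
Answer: $960$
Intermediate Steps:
$D \left(-24\right) G{\left(-4 \right)} = 10 \left(-24\right) \left(-4\right) = \left(-240\right) \left(-4\right) = 960$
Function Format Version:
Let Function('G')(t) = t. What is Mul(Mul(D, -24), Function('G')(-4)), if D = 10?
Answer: 960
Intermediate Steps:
Mul(Mul(D, -24), Function('G')(-4)) = Mul(Mul(10, -24), -4) = Mul(-240, -4) = 960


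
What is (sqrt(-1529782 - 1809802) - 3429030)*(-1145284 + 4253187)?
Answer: -10657092624090 + 24863224*I*sqrt(52181) ≈ -1.0657e+13 + 5.6795e+9*I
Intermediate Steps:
(sqrt(-1529782 - 1809802) - 3429030)*(-1145284 + 4253187) = (sqrt(-3339584) - 3429030)*3107903 = (8*I*sqrt(52181) - 3429030)*3107903 = (-3429030 + 8*I*sqrt(52181))*3107903 = -10657092624090 + 24863224*I*sqrt(52181)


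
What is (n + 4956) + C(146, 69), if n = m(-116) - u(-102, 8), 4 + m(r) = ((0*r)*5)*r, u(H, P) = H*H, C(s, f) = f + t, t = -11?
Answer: -5394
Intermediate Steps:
C(s, f) = -11 + f (C(s, f) = f - 11 = -11 + f)
u(H, P) = H²
m(r) = -4 (m(r) = -4 + ((0*r)*5)*r = -4 + (0*5)*r = -4 + 0*r = -4 + 0 = -4)
n = -10408 (n = -4 - 1*(-102)² = -4 - 1*10404 = -4 - 10404 = -10408)
(n + 4956) + C(146, 69) = (-10408 + 4956) + (-11 + 69) = -5452 + 58 = -5394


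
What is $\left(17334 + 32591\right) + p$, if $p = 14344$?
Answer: $64269$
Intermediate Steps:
$\left(17334 + 32591\right) + p = \left(17334 + 32591\right) + 14344 = 49925 + 14344 = 64269$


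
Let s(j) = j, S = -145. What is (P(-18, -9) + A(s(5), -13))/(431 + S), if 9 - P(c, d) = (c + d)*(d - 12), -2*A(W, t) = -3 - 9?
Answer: -276/143 ≈ -1.9301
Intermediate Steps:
A(W, t) = 6 (A(W, t) = -(-3 - 9)/2 = -½*(-12) = 6)
P(c, d) = 9 - (-12 + d)*(c + d) (P(c, d) = 9 - (c + d)*(d - 12) = 9 - (c + d)*(-12 + d) = 9 - (-12 + d)*(c + d))
(P(-18, -9) + A(s(5), -13))/(431 + S) = ((9 - 1*(-9)² + 12*(-18) + 12*(-9) - 1*(-18)*(-9)) + 6)/(431 - 145) = ((9 - 1*81 - 216 - 108 - 162) + 6)/286 = ((9 - 81 - 216 - 108 - 162) + 6)*(1/286) = (-558 + 6)*(1/286) = -552*1/286 = -276/143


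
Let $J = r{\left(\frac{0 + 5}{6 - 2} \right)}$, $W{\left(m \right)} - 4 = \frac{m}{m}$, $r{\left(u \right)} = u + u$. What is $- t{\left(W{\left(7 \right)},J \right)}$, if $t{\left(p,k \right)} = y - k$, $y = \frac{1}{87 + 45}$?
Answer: $\frac{329}{132} \approx 2.4924$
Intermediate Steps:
$r{\left(u \right)} = 2 u$
$W{\left(m \right)} = 5$ ($W{\left(m \right)} = 4 + \frac{m}{m} = 4 + 1 = 5$)
$J = \frac{5}{2}$ ($J = 2 \frac{0 + 5}{6 - 2} = 2 \cdot \frac{5}{4} = \frac{5}{2} \approx 2.5$)
$y = \frac{1}{132} \approx 0.0075758$
$t{\left(p,k \right)} = \frac{1}{132} - k$
$- t{\left(W{\left(7 \right)},J \right)} = - (\frac{1}{132} - \frac{5}{2}) = \left(-1\right) \left(- \frac{329}{132}\right) = \frac{329}{132}$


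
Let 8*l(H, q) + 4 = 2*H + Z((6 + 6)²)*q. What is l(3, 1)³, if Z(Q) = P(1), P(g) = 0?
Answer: 1/64 ≈ 0.015625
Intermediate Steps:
Z(Q) = 0
l(H, q) = -½ + H/4 (l(H, q) = -½ + (2*H + 0*q)/8 = -½ + (2*H + 0)/8 = -½ + (2*H)/8 = -½ + H/4)
l(3, 1)³ = (-½ + (¼)*3)³ = (-½ + ¾)³ = (¼)³ = 1/64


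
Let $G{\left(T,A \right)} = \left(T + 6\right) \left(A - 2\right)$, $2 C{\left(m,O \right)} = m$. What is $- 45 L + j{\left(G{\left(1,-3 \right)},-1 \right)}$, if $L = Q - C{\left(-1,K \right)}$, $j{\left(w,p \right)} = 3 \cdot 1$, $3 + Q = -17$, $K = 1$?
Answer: $\frac{1761}{2} \approx 880.5$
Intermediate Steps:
$C{\left(m,O \right)} = \frac{m}{2}$
$Q = -20$ ($Q = -3 - 17 = -20$)
$G{\left(T,A \right)} = \left(-2 + A\right) \left(6 + T\right)$ ($G{\left(T,A \right)} = \left(6 + T\right) \left(-2 + A\right) = \left(-2 + A\right) \left(6 + T\right)$)
$j{\left(w,p \right)} = 3$
$L = - \frac{39}{2}$ ($L = -20 - \frac{1}{2} \left(-1\right) = -20 - - \frac{1}{2} = -20 + \frac{1}{2} = - \frac{39}{2} \approx -19.5$)
$- 45 L + j{\left(G{\left(1,-3 \right)},-1 \right)} = \left(-45\right) \left(- \frac{39}{2}\right) + 3 = \frac{1755}{2} + 3 = \frac{1761}{2}$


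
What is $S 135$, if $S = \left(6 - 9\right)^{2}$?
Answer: $1215$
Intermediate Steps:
$S = 9$ ($S = \left(-3\right)^{2} = 9$)
$S 135 = 9 \cdot 135 = 1215$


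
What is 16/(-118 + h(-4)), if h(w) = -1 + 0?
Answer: -16/119 ≈ -0.13445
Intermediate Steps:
h(w) = -1
16/(-118 + h(-4)) = 16/(-118 - 1) = 16/(-119) = -1/119*16 = -16/119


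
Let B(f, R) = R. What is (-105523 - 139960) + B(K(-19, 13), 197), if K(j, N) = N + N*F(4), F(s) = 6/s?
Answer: -245286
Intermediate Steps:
K(j, N) = 5*N/2 (K(j, N) = N + N*(6/4) = N + N*(6*(¼)) = N + N*(3/2) = N + 3*N/2 = 5*N/2)
(-105523 - 139960) + B(K(-19, 13), 197) = (-105523 - 139960) + 197 = -245483 + 197 = -245286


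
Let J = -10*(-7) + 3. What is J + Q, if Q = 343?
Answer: 416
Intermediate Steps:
J = 73 (J = 70 + 3 = 73)
J + Q = 73 + 343 = 416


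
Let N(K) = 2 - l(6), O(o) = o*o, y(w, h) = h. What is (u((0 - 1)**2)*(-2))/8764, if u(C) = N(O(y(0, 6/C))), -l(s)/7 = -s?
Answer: 20/2191 ≈ 0.0091283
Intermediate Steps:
l(s) = 7*s (l(s) = -(-7)*s = 7*s)
O(o) = o**2
N(K) = -40 (N(K) = 2 - 7*6 = 2 - 1*42 = 2 - 42 = -40)
u(C) = -40
(u((0 - 1)**2)*(-2))/8764 = -40*(-2)/8764 = 80*(1/8764) = 20/2191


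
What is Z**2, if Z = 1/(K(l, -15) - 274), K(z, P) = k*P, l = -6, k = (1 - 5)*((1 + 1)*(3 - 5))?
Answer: 1/264196 ≈ 3.7851e-6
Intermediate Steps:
k = 16 (k = -8*(-2) = -4*(-4) = 16)
K(z, P) = 16*P
Z = -1/514 (Z = 1/(16*(-15) - 274) = 1/(-240 - 274) = 1/(-514) = -1/514 ≈ -0.0019455)
Z**2 = (-1/514)**2 = 1/264196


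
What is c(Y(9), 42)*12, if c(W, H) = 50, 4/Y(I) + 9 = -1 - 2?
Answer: 600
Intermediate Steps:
Y(I) = -1/3 (Y(I) = 4/(-9 + (-1 - 2)) = 4/(-9 - 3) = 4/(-12) = 4*(-1/12) = -1/3)
c(Y(9), 42)*12 = 50*12 = 600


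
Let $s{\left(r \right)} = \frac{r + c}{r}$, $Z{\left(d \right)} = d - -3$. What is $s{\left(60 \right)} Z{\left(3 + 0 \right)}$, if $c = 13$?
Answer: $\frac{73}{10} \approx 7.3$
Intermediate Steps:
$Z{\left(d \right)} = 3 + d$ ($Z{\left(d \right)} = d + 3 = 3 + d$)
$s{\left(r \right)} = \frac{13 + r}{r}$ ($s{\left(r \right)} = \frac{r + 13}{r} = \frac{13 + r}{r}$)
$s{\left(60 \right)} Z{\left(3 + 0 \right)} = \frac{13 + 60}{60} \left(3 + \left(3 + 0\right)\right) = \frac{1}{60} \cdot 73 \left(3 + 3\right) = \frac{73}{60} \cdot 6 = \frac{73}{10}$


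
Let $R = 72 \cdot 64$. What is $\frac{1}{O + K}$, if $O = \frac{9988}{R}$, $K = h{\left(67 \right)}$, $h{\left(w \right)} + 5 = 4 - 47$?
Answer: $- \frac{1152}{52799} \approx -0.021819$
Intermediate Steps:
$h{\left(w \right)} = -48$ ($h{\left(w \right)} = -5 + \left(4 - 47\right) = -5 - 43 = -48$)
$R = 4608$
$K = -48$
$O = \frac{2497}{1152}$ ($O = \frac{9988}{4608} = 9988 \cdot \frac{1}{4608} = \frac{2497}{1152} \approx 2.1675$)
$\frac{1}{O + K} = \frac{1}{\frac{2497}{1152} - 48} = \frac{1}{- \frac{52799}{1152}} = - \frac{1152}{52799}$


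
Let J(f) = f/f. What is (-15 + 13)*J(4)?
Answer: -2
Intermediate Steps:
J(f) = 1
(-15 + 13)*J(4) = (-15 + 13)*1 = -2*1 = -2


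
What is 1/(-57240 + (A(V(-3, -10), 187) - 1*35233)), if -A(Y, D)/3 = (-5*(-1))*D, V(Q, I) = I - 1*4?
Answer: -1/95278 ≈ -1.0496e-5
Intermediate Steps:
V(Q, I) = -4 + I (V(Q, I) = I - 4 = -4 + I)
A(Y, D) = -15*D (A(Y, D) = -3*(-5*(-1))*D = -15*D)
1/(-57240 + (A(V(-3, -10), 187) - 1*35233)) = 1/(-57240 + (-15*187 - 1*35233)) = 1/(-57240 + (-2805 - 35233)) = 1/(-57240 - 38038) = 1/(-95278) = -1/95278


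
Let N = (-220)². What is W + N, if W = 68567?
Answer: 116967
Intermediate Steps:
N = 48400
W + N = 68567 + 48400 = 116967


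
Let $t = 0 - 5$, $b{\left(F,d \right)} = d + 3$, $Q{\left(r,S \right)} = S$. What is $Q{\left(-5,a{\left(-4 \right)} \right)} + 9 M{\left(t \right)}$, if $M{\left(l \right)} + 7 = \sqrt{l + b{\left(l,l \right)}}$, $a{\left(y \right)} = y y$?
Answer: $-47 + 9 i \sqrt{7} \approx -47.0 + 23.812 i$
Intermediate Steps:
$a{\left(y \right)} = y^{2}$
$b{\left(F,d \right)} = 3 + d$
$t = -5$ ($t = 0 - 5 = -5$)
$M{\left(l \right)} = -7 + \sqrt{3 + 2 l}$ ($M{\left(l \right)} = -7 + \sqrt{l + \left(3 + l\right)} = -7 + \sqrt{3 + 2 l}$)
$Q{\left(-5,a{\left(-4 \right)} \right)} + 9 M{\left(t \right)} = \left(-4\right)^{2} + 9 \left(-7 + \sqrt{3 + 2 \left(-5\right)}\right) = 16 + 9 \left(-7 + \sqrt{3 - 10}\right) = 16 + 9 \left(-7 + \sqrt{-7}\right) = 16 + 9 \left(-7 + i \sqrt{7}\right) = 16 - \left(63 - 9 i \sqrt{7}\right) = -47 + 9 i \sqrt{7}$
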